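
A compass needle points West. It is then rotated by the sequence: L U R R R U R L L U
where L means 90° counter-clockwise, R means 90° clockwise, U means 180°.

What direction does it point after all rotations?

Answer: Final heading: South

Derivation:
Start: West
  L (left (90° counter-clockwise)) -> South
  U (U-turn (180°)) -> North
  R (right (90° clockwise)) -> East
  R (right (90° clockwise)) -> South
  R (right (90° clockwise)) -> West
  U (U-turn (180°)) -> East
  R (right (90° clockwise)) -> South
  L (left (90° counter-clockwise)) -> East
  L (left (90° counter-clockwise)) -> North
  U (U-turn (180°)) -> South
Final: South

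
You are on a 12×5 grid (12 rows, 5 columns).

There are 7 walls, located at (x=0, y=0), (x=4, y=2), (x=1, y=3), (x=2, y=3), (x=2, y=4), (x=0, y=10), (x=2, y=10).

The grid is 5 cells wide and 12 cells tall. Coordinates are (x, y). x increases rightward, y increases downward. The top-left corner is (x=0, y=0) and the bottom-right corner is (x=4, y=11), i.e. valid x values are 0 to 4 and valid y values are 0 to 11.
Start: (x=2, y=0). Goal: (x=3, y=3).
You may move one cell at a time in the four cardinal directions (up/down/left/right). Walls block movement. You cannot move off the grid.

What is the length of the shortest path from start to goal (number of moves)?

BFS from (x=2, y=0) until reaching (x=3, y=3):
  Distance 0: (x=2, y=0)
  Distance 1: (x=1, y=0), (x=3, y=0), (x=2, y=1)
  Distance 2: (x=4, y=0), (x=1, y=1), (x=3, y=1), (x=2, y=2)
  Distance 3: (x=0, y=1), (x=4, y=1), (x=1, y=2), (x=3, y=2)
  Distance 4: (x=0, y=2), (x=3, y=3)  <- goal reached here
One shortest path (4 moves): (x=2, y=0) -> (x=3, y=0) -> (x=3, y=1) -> (x=3, y=2) -> (x=3, y=3)

Answer: Shortest path length: 4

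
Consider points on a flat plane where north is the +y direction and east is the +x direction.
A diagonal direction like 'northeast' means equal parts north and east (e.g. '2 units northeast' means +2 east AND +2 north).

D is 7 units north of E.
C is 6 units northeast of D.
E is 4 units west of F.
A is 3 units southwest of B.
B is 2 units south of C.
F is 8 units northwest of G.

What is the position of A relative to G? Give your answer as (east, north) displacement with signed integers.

Answer: A is at (east=-9, north=16) relative to G.

Derivation:
Place G at the origin (east=0, north=0).
  F is 8 units northwest of G: delta (east=-8, north=+8); F at (east=-8, north=8).
  E is 4 units west of F: delta (east=-4, north=+0); E at (east=-12, north=8).
  D is 7 units north of E: delta (east=+0, north=+7); D at (east=-12, north=15).
  C is 6 units northeast of D: delta (east=+6, north=+6); C at (east=-6, north=21).
  B is 2 units south of C: delta (east=+0, north=-2); B at (east=-6, north=19).
  A is 3 units southwest of B: delta (east=-3, north=-3); A at (east=-9, north=16).
Therefore A relative to G: (east=-9, north=16).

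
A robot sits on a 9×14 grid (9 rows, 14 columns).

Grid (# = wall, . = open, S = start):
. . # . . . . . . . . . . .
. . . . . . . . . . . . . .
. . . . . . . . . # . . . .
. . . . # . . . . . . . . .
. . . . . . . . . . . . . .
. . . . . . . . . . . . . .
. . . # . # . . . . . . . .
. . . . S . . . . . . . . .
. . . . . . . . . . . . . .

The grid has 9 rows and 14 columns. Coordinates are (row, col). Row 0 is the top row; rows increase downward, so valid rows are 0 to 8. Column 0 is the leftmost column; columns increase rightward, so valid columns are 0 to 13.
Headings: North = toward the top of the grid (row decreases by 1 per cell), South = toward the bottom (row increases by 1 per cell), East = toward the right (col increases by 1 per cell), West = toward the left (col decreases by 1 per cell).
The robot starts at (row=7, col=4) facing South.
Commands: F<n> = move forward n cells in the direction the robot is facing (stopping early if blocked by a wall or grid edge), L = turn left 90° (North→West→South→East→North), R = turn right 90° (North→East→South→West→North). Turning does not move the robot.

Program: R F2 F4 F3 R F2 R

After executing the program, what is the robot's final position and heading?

Answer: Final position: (row=5, col=0), facing East

Derivation:
Start: (row=7, col=4), facing South
  R: turn right, now facing West
  F2: move forward 2, now at (row=7, col=2)
  F4: move forward 2/4 (blocked), now at (row=7, col=0)
  F3: move forward 0/3 (blocked), now at (row=7, col=0)
  R: turn right, now facing North
  F2: move forward 2, now at (row=5, col=0)
  R: turn right, now facing East
Final: (row=5, col=0), facing East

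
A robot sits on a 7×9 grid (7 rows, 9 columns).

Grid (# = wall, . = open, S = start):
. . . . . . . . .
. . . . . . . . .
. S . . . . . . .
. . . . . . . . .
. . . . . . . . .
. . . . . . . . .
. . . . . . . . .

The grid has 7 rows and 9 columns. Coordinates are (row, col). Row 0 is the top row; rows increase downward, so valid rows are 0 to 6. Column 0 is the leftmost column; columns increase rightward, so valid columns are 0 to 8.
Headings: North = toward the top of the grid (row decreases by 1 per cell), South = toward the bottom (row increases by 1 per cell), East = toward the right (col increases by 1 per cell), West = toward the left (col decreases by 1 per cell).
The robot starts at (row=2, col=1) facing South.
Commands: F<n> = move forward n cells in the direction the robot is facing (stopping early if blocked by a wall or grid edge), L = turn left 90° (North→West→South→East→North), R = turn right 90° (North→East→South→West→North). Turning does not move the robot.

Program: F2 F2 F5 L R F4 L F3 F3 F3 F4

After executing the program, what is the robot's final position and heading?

Start: (row=2, col=1), facing South
  F2: move forward 2, now at (row=4, col=1)
  F2: move forward 2, now at (row=6, col=1)
  F5: move forward 0/5 (blocked), now at (row=6, col=1)
  L: turn left, now facing East
  R: turn right, now facing South
  F4: move forward 0/4 (blocked), now at (row=6, col=1)
  L: turn left, now facing East
  F3: move forward 3, now at (row=6, col=4)
  F3: move forward 3, now at (row=6, col=7)
  F3: move forward 1/3 (blocked), now at (row=6, col=8)
  F4: move forward 0/4 (blocked), now at (row=6, col=8)
Final: (row=6, col=8), facing East

Answer: Final position: (row=6, col=8), facing East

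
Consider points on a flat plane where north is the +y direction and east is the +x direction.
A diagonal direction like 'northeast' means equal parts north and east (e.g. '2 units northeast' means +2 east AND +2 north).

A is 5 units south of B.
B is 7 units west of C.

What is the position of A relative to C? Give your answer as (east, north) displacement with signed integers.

Answer: A is at (east=-7, north=-5) relative to C.

Derivation:
Place C at the origin (east=0, north=0).
  B is 7 units west of C: delta (east=-7, north=+0); B at (east=-7, north=0).
  A is 5 units south of B: delta (east=+0, north=-5); A at (east=-7, north=-5).
Therefore A relative to C: (east=-7, north=-5).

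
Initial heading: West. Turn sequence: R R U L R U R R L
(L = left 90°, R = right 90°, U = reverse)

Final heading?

Answer: Final heading: South

Derivation:
Start: West
  R (right (90° clockwise)) -> North
  R (right (90° clockwise)) -> East
  U (U-turn (180°)) -> West
  L (left (90° counter-clockwise)) -> South
  R (right (90° clockwise)) -> West
  U (U-turn (180°)) -> East
  R (right (90° clockwise)) -> South
  R (right (90° clockwise)) -> West
  L (left (90° counter-clockwise)) -> South
Final: South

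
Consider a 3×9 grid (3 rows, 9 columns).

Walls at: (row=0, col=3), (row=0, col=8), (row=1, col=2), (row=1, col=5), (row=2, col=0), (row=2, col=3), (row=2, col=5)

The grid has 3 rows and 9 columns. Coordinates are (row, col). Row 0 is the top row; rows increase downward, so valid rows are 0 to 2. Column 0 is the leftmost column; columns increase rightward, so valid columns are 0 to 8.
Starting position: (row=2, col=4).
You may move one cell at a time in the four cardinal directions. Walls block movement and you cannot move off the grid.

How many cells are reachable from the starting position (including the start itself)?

Answer: Reachable cells: 13

Derivation:
BFS flood-fill from (row=2, col=4):
  Distance 0: (row=2, col=4)
  Distance 1: (row=1, col=4)
  Distance 2: (row=0, col=4), (row=1, col=3)
  Distance 3: (row=0, col=5)
  Distance 4: (row=0, col=6)
  Distance 5: (row=0, col=7), (row=1, col=6)
  Distance 6: (row=1, col=7), (row=2, col=6)
  Distance 7: (row=1, col=8), (row=2, col=7)
  Distance 8: (row=2, col=8)
Total reachable: 13 (grid has 20 open cells total)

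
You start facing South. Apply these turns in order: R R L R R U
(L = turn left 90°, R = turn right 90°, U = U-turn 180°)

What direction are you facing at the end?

Answer: Final heading: West

Derivation:
Start: South
  R (right (90° clockwise)) -> West
  R (right (90° clockwise)) -> North
  L (left (90° counter-clockwise)) -> West
  R (right (90° clockwise)) -> North
  R (right (90° clockwise)) -> East
  U (U-turn (180°)) -> West
Final: West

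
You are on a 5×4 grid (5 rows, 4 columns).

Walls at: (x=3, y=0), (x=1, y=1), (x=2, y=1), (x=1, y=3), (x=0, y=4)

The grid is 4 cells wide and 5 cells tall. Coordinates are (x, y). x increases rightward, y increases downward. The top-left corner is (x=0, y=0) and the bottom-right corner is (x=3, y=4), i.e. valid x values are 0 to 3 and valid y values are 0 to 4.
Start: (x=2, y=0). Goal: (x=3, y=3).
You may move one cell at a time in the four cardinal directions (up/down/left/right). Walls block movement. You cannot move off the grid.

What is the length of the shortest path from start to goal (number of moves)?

Answer: Shortest path length: 8

Derivation:
BFS from (x=2, y=0) until reaching (x=3, y=3):
  Distance 0: (x=2, y=0)
  Distance 1: (x=1, y=0)
  Distance 2: (x=0, y=0)
  Distance 3: (x=0, y=1)
  Distance 4: (x=0, y=2)
  Distance 5: (x=1, y=2), (x=0, y=3)
  Distance 6: (x=2, y=2)
  Distance 7: (x=3, y=2), (x=2, y=3)
  Distance 8: (x=3, y=1), (x=3, y=3), (x=2, y=4)  <- goal reached here
One shortest path (8 moves): (x=2, y=0) -> (x=1, y=0) -> (x=0, y=0) -> (x=0, y=1) -> (x=0, y=2) -> (x=1, y=2) -> (x=2, y=2) -> (x=3, y=2) -> (x=3, y=3)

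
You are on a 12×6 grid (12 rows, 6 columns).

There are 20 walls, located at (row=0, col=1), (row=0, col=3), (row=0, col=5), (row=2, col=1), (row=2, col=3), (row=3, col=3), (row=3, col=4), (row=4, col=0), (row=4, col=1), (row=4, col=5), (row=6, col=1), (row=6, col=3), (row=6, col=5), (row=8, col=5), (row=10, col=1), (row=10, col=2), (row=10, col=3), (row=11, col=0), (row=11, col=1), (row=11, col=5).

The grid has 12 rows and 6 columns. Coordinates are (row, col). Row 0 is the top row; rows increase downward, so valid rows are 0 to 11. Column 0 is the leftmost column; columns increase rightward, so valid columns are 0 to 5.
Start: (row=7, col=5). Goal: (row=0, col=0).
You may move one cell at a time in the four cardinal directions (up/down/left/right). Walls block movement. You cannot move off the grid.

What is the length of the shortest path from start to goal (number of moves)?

BFS from (row=7, col=5) until reaching (row=0, col=0):
  Distance 0: (row=7, col=5)
  Distance 1: (row=7, col=4)
  Distance 2: (row=6, col=4), (row=7, col=3), (row=8, col=4)
  Distance 3: (row=5, col=4), (row=7, col=2), (row=8, col=3), (row=9, col=4)
  Distance 4: (row=4, col=4), (row=5, col=3), (row=5, col=5), (row=6, col=2), (row=7, col=1), (row=8, col=2), (row=9, col=3), (row=9, col=5), (row=10, col=4)
  Distance 5: (row=4, col=3), (row=5, col=2), (row=7, col=0), (row=8, col=1), (row=9, col=2), (row=10, col=5), (row=11, col=4)
  Distance 6: (row=4, col=2), (row=5, col=1), (row=6, col=0), (row=8, col=0), (row=9, col=1), (row=11, col=3)
  Distance 7: (row=3, col=2), (row=5, col=0), (row=9, col=0), (row=11, col=2)
  Distance 8: (row=2, col=2), (row=3, col=1), (row=10, col=0)
  Distance 9: (row=1, col=2), (row=3, col=0)
  Distance 10: (row=0, col=2), (row=1, col=1), (row=1, col=3), (row=2, col=0)
  Distance 11: (row=1, col=0), (row=1, col=4)
  Distance 12: (row=0, col=0), (row=0, col=4), (row=1, col=5), (row=2, col=4)  <- goal reached here
One shortest path (12 moves): (row=7, col=5) -> (row=7, col=4) -> (row=7, col=3) -> (row=7, col=2) -> (row=6, col=2) -> (row=5, col=2) -> (row=4, col=2) -> (row=3, col=2) -> (row=3, col=1) -> (row=3, col=0) -> (row=2, col=0) -> (row=1, col=0) -> (row=0, col=0)

Answer: Shortest path length: 12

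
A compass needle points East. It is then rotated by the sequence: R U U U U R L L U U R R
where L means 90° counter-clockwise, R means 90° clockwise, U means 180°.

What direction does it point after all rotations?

Answer: Final heading: West

Derivation:
Start: East
  R (right (90° clockwise)) -> South
  U (U-turn (180°)) -> North
  U (U-turn (180°)) -> South
  U (U-turn (180°)) -> North
  U (U-turn (180°)) -> South
  R (right (90° clockwise)) -> West
  L (left (90° counter-clockwise)) -> South
  L (left (90° counter-clockwise)) -> East
  U (U-turn (180°)) -> West
  U (U-turn (180°)) -> East
  R (right (90° clockwise)) -> South
  R (right (90° clockwise)) -> West
Final: West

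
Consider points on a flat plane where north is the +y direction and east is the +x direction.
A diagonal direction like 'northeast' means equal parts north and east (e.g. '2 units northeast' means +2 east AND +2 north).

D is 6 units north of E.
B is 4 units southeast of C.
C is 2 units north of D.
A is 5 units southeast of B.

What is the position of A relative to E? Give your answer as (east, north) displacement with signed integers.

Answer: A is at (east=9, north=-1) relative to E.

Derivation:
Place E at the origin (east=0, north=0).
  D is 6 units north of E: delta (east=+0, north=+6); D at (east=0, north=6).
  C is 2 units north of D: delta (east=+0, north=+2); C at (east=0, north=8).
  B is 4 units southeast of C: delta (east=+4, north=-4); B at (east=4, north=4).
  A is 5 units southeast of B: delta (east=+5, north=-5); A at (east=9, north=-1).
Therefore A relative to E: (east=9, north=-1).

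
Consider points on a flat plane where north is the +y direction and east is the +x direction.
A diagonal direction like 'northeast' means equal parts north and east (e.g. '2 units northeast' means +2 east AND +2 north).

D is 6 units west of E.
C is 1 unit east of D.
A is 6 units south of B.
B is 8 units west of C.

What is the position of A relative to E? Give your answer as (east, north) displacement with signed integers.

Answer: A is at (east=-13, north=-6) relative to E.

Derivation:
Place E at the origin (east=0, north=0).
  D is 6 units west of E: delta (east=-6, north=+0); D at (east=-6, north=0).
  C is 1 unit east of D: delta (east=+1, north=+0); C at (east=-5, north=0).
  B is 8 units west of C: delta (east=-8, north=+0); B at (east=-13, north=0).
  A is 6 units south of B: delta (east=+0, north=-6); A at (east=-13, north=-6).
Therefore A relative to E: (east=-13, north=-6).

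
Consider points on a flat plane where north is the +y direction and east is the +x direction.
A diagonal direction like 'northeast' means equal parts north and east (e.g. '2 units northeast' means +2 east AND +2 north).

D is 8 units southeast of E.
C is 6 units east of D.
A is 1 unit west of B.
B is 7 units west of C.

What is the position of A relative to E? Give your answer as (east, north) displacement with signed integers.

Place E at the origin (east=0, north=0).
  D is 8 units southeast of E: delta (east=+8, north=-8); D at (east=8, north=-8).
  C is 6 units east of D: delta (east=+6, north=+0); C at (east=14, north=-8).
  B is 7 units west of C: delta (east=-7, north=+0); B at (east=7, north=-8).
  A is 1 unit west of B: delta (east=-1, north=+0); A at (east=6, north=-8).
Therefore A relative to E: (east=6, north=-8).

Answer: A is at (east=6, north=-8) relative to E.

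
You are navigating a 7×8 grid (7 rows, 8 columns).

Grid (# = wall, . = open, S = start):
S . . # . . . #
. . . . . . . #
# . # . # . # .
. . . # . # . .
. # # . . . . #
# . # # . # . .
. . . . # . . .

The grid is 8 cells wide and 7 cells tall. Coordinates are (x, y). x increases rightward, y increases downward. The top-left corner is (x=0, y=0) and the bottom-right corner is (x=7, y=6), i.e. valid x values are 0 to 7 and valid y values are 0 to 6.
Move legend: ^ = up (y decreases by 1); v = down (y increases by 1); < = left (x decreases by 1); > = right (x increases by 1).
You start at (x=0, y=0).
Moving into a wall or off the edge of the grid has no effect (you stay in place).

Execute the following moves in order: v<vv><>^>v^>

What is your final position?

Answer: Final position: (x=2, y=0)

Derivation:
Start: (x=0, y=0)
  v (down): (x=0, y=0) -> (x=0, y=1)
  < (left): blocked, stay at (x=0, y=1)
  v (down): blocked, stay at (x=0, y=1)
  v (down): blocked, stay at (x=0, y=1)
  > (right): (x=0, y=1) -> (x=1, y=1)
  < (left): (x=1, y=1) -> (x=0, y=1)
  > (right): (x=0, y=1) -> (x=1, y=1)
  ^ (up): (x=1, y=1) -> (x=1, y=0)
  > (right): (x=1, y=0) -> (x=2, y=0)
  v (down): (x=2, y=0) -> (x=2, y=1)
  ^ (up): (x=2, y=1) -> (x=2, y=0)
  > (right): blocked, stay at (x=2, y=0)
Final: (x=2, y=0)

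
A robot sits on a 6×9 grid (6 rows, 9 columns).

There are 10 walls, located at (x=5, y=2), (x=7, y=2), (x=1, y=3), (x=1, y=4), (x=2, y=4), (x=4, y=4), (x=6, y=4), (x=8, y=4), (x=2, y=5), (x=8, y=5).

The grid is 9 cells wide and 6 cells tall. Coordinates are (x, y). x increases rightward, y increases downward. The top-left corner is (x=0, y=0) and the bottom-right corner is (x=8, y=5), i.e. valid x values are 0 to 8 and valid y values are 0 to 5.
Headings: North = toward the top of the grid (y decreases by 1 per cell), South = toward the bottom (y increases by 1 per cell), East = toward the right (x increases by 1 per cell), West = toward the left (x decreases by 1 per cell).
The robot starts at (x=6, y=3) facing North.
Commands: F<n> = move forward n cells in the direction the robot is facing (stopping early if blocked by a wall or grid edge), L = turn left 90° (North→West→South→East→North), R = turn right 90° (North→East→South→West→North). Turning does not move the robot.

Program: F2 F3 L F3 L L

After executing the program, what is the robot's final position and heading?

Answer: Final position: (x=3, y=0), facing East

Derivation:
Start: (x=6, y=3), facing North
  F2: move forward 2, now at (x=6, y=1)
  F3: move forward 1/3 (blocked), now at (x=6, y=0)
  L: turn left, now facing West
  F3: move forward 3, now at (x=3, y=0)
  L: turn left, now facing South
  L: turn left, now facing East
Final: (x=3, y=0), facing East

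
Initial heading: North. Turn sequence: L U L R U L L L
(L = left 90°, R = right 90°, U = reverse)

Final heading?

Start: North
  L (left (90° counter-clockwise)) -> West
  U (U-turn (180°)) -> East
  L (left (90° counter-clockwise)) -> North
  R (right (90° clockwise)) -> East
  U (U-turn (180°)) -> West
  L (left (90° counter-clockwise)) -> South
  L (left (90° counter-clockwise)) -> East
  L (left (90° counter-clockwise)) -> North
Final: North

Answer: Final heading: North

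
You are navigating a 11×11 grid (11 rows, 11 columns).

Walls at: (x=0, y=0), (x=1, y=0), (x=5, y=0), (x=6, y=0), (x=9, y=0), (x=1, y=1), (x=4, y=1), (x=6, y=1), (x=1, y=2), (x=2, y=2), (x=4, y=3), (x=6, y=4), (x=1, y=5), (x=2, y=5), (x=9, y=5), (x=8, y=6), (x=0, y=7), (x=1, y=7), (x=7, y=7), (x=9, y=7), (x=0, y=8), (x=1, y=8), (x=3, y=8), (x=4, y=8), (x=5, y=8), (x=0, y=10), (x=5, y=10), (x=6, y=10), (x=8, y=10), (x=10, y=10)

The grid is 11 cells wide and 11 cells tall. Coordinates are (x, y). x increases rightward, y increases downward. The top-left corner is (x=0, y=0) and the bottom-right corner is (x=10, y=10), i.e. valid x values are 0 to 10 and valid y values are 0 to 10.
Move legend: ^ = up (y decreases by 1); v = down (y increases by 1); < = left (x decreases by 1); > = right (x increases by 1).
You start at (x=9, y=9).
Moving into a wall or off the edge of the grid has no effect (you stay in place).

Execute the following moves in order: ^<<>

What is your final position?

Answer: Final position: (x=8, y=8)

Derivation:
Start: (x=9, y=9)
  ^ (up): (x=9, y=9) -> (x=9, y=8)
  < (left): (x=9, y=8) -> (x=8, y=8)
  < (left): (x=8, y=8) -> (x=7, y=8)
  > (right): (x=7, y=8) -> (x=8, y=8)
Final: (x=8, y=8)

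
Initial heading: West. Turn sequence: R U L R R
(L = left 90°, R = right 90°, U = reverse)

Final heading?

Start: West
  R (right (90° clockwise)) -> North
  U (U-turn (180°)) -> South
  L (left (90° counter-clockwise)) -> East
  R (right (90° clockwise)) -> South
  R (right (90° clockwise)) -> West
Final: West

Answer: Final heading: West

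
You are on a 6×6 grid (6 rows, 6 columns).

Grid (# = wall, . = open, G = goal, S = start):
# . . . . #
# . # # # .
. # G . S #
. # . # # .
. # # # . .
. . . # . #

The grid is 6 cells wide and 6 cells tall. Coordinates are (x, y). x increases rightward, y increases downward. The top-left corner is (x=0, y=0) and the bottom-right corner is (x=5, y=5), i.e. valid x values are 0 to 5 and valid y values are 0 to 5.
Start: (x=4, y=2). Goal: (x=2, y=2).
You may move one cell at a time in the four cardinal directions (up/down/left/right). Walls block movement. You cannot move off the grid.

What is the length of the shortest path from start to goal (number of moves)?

BFS from (x=4, y=2) until reaching (x=2, y=2):
  Distance 0: (x=4, y=2)
  Distance 1: (x=3, y=2)
  Distance 2: (x=2, y=2)  <- goal reached here
One shortest path (2 moves): (x=4, y=2) -> (x=3, y=2) -> (x=2, y=2)

Answer: Shortest path length: 2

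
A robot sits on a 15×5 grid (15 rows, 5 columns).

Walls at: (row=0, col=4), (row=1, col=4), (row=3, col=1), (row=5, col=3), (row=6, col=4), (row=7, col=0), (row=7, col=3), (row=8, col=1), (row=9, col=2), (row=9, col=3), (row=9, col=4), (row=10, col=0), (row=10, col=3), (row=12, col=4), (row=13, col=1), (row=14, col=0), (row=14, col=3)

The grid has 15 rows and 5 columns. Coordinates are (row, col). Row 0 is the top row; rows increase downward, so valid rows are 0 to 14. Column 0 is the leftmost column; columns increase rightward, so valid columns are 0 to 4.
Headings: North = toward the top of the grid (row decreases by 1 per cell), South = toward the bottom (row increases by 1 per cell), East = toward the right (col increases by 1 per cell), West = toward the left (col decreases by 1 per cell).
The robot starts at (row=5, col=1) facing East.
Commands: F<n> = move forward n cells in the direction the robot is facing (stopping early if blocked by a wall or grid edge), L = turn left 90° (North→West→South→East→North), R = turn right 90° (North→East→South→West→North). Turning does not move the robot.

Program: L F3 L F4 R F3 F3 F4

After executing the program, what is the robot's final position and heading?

Start: (row=5, col=1), facing East
  L: turn left, now facing North
  F3: move forward 1/3 (blocked), now at (row=4, col=1)
  L: turn left, now facing West
  F4: move forward 1/4 (blocked), now at (row=4, col=0)
  R: turn right, now facing North
  F3: move forward 3, now at (row=1, col=0)
  F3: move forward 1/3 (blocked), now at (row=0, col=0)
  F4: move forward 0/4 (blocked), now at (row=0, col=0)
Final: (row=0, col=0), facing North

Answer: Final position: (row=0, col=0), facing North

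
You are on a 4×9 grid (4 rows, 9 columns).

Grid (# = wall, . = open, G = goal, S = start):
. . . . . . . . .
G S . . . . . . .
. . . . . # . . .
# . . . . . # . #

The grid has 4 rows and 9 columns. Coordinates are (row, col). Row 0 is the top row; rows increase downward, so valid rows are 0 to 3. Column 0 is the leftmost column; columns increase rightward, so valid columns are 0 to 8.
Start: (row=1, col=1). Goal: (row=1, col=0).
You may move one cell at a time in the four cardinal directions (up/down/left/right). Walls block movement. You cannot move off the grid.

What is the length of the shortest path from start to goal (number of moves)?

BFS from (row=1, col=1) until reaching (row=1, col=0):
  Distance 0: (row=1, col=1)
  Distance 1: (row=0, col=1), (row=1, col=0), (row=1, col=2), (row=2, col=1)  <- goal reached here
One shortest path (1 moves): (row=1, col=1) -> (row=1, col=0)

Answer: Shortest path length: 1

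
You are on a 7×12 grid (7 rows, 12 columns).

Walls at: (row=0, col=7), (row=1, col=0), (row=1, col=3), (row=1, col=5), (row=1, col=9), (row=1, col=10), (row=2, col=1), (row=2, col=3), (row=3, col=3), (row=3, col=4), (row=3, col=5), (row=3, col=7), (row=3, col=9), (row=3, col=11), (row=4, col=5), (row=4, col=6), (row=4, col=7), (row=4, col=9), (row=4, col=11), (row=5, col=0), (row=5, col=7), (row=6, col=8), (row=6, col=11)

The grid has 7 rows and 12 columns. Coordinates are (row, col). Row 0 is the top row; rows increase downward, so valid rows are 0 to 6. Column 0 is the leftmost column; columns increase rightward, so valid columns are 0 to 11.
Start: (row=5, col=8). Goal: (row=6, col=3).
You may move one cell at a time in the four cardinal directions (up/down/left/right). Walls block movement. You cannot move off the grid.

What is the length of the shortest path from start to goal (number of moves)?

Answer: Shortest path length: 18

Derivation:
BFS from (row=5, col=8) until reaching (row=6, col=3):
  Distance 0: (row=5, col=8)
  Distance 1: (row=4, col=8), (row=5, col=9)
  Distance 2: (row=3, col=8), (row=5, col=10), (row=6, col=9)
  Distance 3: (row=2, col=8), (row=4, col=10), (row=5, col=11), (row=6, col=10)
  Distance 4: (row=1, col=8), (row=2, col=7), (row=2, col=9), (row=3, col=10)
  Distance 5: (row=0, col=8), (row=1, col=7), (row=2, col=6), (row=2, col=10)
  Distance 6: (row=0, col=9), (row=1, col=6), (row=2, col=5), (row=2, col=11), (row=3, col=6)
  Distance 7: (row=0, col=6), (row=0, col=10), (row=1, col=11), (row=2, col=4)
  Distance 8: (row=0, col=5), (row=0, col=11), (row=1, col=4)
  Distance 9: (row=0, col=4)
  Distance 10: (row=0, col=3)
  Distance 11: (row=0, col=2)
  Distance 12: (row=0, col=1), (row=1, col=2)
  Distance 13: (row=0, col=0), (row=1, col=1), (row=2, col=2)
  Distance 14: (row=3, col=2)
  Distance 15: (row=3, col=1), (row=4, col=2)
  Distance 16: (row=3, col=0), (row=4, col=1), (row=4, col=3), (row=5, col=2)
  Distance 17: (row=2, col=0), (row=4, col=0), (row=4, col=4), (row=5, col=1), (row=5, col=3), (row=6, col=2)
  Distance 18: (row=5, col=4), (row=6, col=1), (row=6, col=3)  <- goal reached here
One shortest path (18 moves): (row=5, col=8) -> (row=4, col=8) -> (row=3, col=8) -> (row=2, col=8) -> (row=2, col=7) -> (row=2, col=6) -> (row=2, col=5) -> (row=2, col=4) -> (row=1, col=4) -> (row=0, col=4) -> (row=0, col=3) -> (row=0, col=2) -> (row=1, col=2) -> (row=2, col=2) -> (row=3, col=2) -> (row=4, col=2) -> (row=4, col=3) -> (row=5, col=3) -> (row=6, col=3)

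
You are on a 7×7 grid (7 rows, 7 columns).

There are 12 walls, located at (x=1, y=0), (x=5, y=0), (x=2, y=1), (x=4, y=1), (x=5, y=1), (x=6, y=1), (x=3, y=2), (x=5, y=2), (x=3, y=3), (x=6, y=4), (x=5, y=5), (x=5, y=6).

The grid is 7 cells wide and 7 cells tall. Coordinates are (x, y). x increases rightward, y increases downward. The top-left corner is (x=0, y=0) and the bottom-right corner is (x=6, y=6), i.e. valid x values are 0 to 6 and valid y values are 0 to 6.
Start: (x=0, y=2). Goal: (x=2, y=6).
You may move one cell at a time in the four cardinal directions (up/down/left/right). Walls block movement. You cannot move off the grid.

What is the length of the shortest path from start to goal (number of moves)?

BFS from (x=0, y=2) until reaching (x=2, y=6):
  Distance 0: (x=0, y=2)
  Distance 1: (x=0, y=1), (x=1, y=2), (x=0, y=3)
  Distance 2: (x=0, y=0), (x=1, y=1), (x=2, y=2), (x=1, y=3), (x=0, y=4)
  Distance 3: (x=2, y=3), (x=1, y=4), (x=0, y=5)
  Distance 4: (x=2, y=4), (x=1, y=5), (x=0, y=6)
  Distance 5: (x=3, y=4), (x=2, y=5), (x=1, y=6)
  Distance 6: (x=4, y=4), (x=3, y=5), (x=2, y=6)  <- goal reached here
One shortest path (6 moves): (x=0, y=2) -> (x=1, y=2) -> (x=2, y=2) -> (x=2, y=3) -> (x=2, y=4) -> (x=2, y=5) -> (x=2, y=6)

Answer: Shortest path length: 6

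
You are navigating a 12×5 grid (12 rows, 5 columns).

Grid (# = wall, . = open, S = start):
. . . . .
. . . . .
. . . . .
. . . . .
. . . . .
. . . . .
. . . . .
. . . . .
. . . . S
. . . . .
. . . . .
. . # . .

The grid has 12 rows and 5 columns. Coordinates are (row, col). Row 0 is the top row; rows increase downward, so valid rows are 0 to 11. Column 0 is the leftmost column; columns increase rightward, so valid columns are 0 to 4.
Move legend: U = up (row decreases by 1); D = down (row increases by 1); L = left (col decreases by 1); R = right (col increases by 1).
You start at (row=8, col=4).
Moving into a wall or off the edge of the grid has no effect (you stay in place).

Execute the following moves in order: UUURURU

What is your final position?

Answer: Final position: (row=3, col=4)

Derivation:
Start: (row=8, col=4)
  U (up): (row=8, col=4) -> (row=7, col=4)
  U (up): (row=7, col=4) -> (row=6, col=4)
  U (up): (row=6, col=4) -> (row=5, col=4)
  R (right): blocked, stay at (row=5, col=4)
  U (up): (row=5, col=4) -> (row=4, col=4)
  R (right): blocked, stay at (row=4, col=4)
  U (up): (row=4, col=4) -> (row=3, col=4)
Final: (row=3, col=4)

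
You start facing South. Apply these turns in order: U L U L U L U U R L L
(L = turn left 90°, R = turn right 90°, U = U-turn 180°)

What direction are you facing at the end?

Start: South
  U (U-turn (180°)) -> North
  L (left (90° counter-clockwise)) -> West
  U (U-turn (180°)) -> East
  L (left (90° counter-clockwise)) -> North
  U (U-turn (180°)) -> South
  L (left (90° counter-clockwise)) -> East
  U (U-turn (180°)) -> West
  U (U-turn (180°)) -> East
  R (right (90° clockwise)) -> South
  L (left (90° counter-clockwise)) -> East
  L (left (90° counter-clockwise)) -> North
Final: North

Answer: Final heading: North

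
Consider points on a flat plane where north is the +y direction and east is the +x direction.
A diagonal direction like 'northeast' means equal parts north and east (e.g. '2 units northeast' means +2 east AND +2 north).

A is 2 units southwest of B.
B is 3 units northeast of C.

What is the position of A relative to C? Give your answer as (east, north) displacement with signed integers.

Place C at the origin (east=0, north=0).
  B is 3 units northeast of C: delta (east=+3, north=+3); B at (east=3, north=3).
  A is 2 units southwest of B: delta (east=-2, north=-2); A at (east=1, north=1).
Therefore A relative to C: (east=1, north=1).

Answer: A is at (east=1, north=1) relative to C.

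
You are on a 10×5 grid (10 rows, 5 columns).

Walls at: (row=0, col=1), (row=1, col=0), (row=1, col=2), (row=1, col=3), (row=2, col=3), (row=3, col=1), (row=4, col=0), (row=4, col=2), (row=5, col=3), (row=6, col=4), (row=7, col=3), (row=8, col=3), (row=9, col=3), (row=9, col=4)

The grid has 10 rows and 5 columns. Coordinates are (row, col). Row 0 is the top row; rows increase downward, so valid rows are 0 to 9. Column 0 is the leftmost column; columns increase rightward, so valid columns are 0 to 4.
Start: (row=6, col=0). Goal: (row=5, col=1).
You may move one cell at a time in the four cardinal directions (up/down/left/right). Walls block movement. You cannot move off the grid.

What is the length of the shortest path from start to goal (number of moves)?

BFS from (row=6, col=0) until reaching (row=5, col=1):
  Distance 0: (row=6, col=0)
  Distance 1: (row=5, col=0), (row=6, col=1), (row=7, col=0)
  Distance 2: (row=5, col=1), (row=6, col=2), (row=7, col=1), (row=8, col=0)  <- goal reached here
One shortest path (2 moves): (row=6, col=0) -> (row=6, col=1) -> (row=5, col=1)

Answer: Shortest path length: 2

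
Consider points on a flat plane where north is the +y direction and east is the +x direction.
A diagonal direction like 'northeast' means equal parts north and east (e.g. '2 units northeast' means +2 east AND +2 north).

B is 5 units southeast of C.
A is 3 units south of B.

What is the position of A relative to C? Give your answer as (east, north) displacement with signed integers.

Answer: A is at (east=5, north=-8) relative to C.

Derivation:
Place C at the origin (east=0, north=0).
  B is 5 units southeast of C: delta (east=+5, north=-5); B at (east=5, north=-5).
  A is 3 units south of B: delta (east=+0, north=-3); A at (east=5, north=-8).
Therefore A relative to C: (east=5, north=-8).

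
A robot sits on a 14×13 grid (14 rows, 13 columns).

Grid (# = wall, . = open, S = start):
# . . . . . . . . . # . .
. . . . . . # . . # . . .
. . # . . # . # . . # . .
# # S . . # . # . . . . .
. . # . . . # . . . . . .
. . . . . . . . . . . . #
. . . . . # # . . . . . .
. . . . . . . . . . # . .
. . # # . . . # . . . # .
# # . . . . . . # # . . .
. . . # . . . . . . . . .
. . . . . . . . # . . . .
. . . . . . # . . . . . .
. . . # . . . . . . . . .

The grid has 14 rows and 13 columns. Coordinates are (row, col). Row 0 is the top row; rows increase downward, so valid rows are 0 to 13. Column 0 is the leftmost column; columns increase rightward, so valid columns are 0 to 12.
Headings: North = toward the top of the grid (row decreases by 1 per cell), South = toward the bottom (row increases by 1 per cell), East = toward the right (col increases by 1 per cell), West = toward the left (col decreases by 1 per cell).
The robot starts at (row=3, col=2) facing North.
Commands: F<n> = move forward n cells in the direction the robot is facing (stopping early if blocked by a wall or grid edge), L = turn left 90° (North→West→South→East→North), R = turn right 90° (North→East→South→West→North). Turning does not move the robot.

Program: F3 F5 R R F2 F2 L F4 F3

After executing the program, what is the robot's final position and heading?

Start: (row=3, col=2), facing North
  F3: move forward 0/3 (blocked), now at (row=3, col=2)
  F5: move forward 0/5 (blocked), now at (row=3, col=2)
  R: turn right, now facing East
  R: turn right, now facing South
  F2: move forward 0/2 (blocked), now at (row=3, col=2)
  F2: move forward 0/2 (blocked), now at (row=3, col=2)
  L: turn left, now facing East
  F4: move forward 2/4 (blocked), now at (row=3, col=4)
  F3: move forward 0/3 (blocked), now at (row=3, col=4)
Final: (row=3, col=4), facing East

Answer: Final position: (row=3, col=4), facing East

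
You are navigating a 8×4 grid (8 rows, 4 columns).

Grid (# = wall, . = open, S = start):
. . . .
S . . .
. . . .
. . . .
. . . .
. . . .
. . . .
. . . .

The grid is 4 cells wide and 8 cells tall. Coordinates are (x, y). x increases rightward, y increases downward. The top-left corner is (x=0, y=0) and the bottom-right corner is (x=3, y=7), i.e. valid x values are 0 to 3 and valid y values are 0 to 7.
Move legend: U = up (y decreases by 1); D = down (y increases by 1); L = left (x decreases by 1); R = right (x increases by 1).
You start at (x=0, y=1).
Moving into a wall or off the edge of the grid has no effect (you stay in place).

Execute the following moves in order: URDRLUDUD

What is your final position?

Answer: Final position: (x=1, y=1)

Derivation:
Start: (x=0, y=1)
  U (up): (x=0, y=1) -> (x=0, y=0)
  R (right): (x=0, y=0) -> (x=1, y=0)
  D (down): (x=1, y=0) -> (x=1, y=1)
  R (right): (x=1, y=1) -> (x=2, y=1)
  L (left): (x=2, y=1) -> (x=1, y=1)
  U (up): (x=1, y=1) -> (x=1, y=0)
  D (down): (x=1, y=0) -> (x=1, y=1)
  U (up): (x=1, y=1) -> (x=1, y=0)
  D (down): (x=1, y=0) -> (x=1, y=1)
Final: (x=1, y=1)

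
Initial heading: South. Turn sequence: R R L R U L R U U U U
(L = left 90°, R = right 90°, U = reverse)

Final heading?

Answer: Final heading: South

Derivation:
Start: South
  R (right (90° clockwise)) -> West
  R (right (90° clockwise)) -> North
  L (left (90° counter-clockwise)) -> West
  R (right (90° clockwise)) -> North
  U (U-turn (180°)) -> South
  L (left (90° counter-clockwise)) -> East
  R (right (90° clockwise)) -> South
  U (U-turn (180°)) -> North
  U (U-turn (180°)) -> South
  U (U-turn (180°)) -> North
  U (U-turn (180°)) -> South
Final: South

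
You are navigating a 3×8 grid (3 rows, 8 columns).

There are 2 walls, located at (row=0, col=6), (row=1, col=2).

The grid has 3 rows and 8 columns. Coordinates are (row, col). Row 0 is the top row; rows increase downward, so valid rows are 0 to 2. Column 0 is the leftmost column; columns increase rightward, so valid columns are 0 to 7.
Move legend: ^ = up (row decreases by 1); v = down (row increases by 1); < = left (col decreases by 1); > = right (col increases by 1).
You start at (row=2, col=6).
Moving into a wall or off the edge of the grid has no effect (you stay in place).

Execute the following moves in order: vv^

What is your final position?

Answer: Final position: (row=1, col=6)

Derivation:
Start: (row=2, col=6)
  v (down): blocked, stay at (row=2, col=6)
  v (down): blocked, stay at (row=2, col=6)
  ^ (up): (row=2, col=6) -> (row=1, col=6)
Final: (row=1, col=6)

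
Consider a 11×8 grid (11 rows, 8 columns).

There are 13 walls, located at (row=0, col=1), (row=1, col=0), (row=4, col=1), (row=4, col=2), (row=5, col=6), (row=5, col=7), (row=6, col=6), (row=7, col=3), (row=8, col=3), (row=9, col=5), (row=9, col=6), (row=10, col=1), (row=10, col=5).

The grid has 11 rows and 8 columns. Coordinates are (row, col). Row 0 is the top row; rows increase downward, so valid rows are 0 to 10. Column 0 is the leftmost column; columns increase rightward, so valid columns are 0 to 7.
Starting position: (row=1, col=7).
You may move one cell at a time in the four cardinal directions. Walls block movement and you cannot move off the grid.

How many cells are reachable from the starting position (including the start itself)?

Answer: Reachable cells: 74

Derivation:
BFS flood-fill from (row=1, col=7):
  Distance 0: (row=1, col=7)
  Distance 1: (row=0, col=7), (row=1, col=6), (row=2, col=7)
  Distance 2: (row=0, col=6), (row=1, col=5), (row=2, col=6), (row=3, col=7)
  Distance 3: (row=0, col=5), (row=1, col=4), (row=2, col=5), (row=3, col=6), (row=4, col=7)
  Distance 4: (row=0, col=4), (row=1, col=3), (row=2, col=4), (row=3, col=5), (row=4, col=6)
  Distance 5: (row=0, col=3), (row=1, col=2), (row=2, col=3), (row=3, col=4), (row=4, col=5)
  Distance 6: (row=0, col=2), (row=1, col=1), (row=2, col=2), (row=3, col=3), (row=4, col=4), (row=5, col=5)
  Distance 7: (row=2, col=1), (row=3, col=2), (row=4, col=3), (row=5, col=4), (row=6, col=5)
  Distance 8: (row=2, col=0), (row=3, col=1), (row=5, col=3), (row=6, col=4), (row=7, col=5)
  Distance 9: (row=3, col=0), (row=5, col=2), (row=6, col=3), (row=7, col=4), (row=7, col=6), (row=8, col=5)
  Distance 10: (row=4, col=0), (row=5, col=1), (row=6, col=2), (row=7, col=7), (row=8, col=4), (row=8, col=6)
  Distance 11: (row=5, col=0), (row=6, col=1), (row=6, col=7), (row=7, col=2), (row=8, col=7), (row=9, col=4)
  Distance 12: (row=6, col=0), (row=7, col=1), (row=8, col=2), (row=9, col=3), (row=9, col=7), (row=10, col=4)
  Distance 13: (row=7, col=0), (row=8, col=1), (row=9, col=2), (row=10, col=3), (row=10, col=7)
  Distance 14: (row=8, col=0), (row=9, col=1), (row=10, col=2), (row=10, col=6)
  Distance 15: (row=9, col=0)
  Distance 16: (row=10, col=0)
Total reachable: 74 (grid has 75 open cells total)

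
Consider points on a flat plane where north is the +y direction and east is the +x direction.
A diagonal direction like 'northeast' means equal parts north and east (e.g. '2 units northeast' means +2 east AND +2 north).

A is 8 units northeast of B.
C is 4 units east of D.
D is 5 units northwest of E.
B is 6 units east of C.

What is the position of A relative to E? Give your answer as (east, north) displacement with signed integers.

Answer: A is at (east=13, north=13) relative to E.

Derivation:
Place E at the origin (east=0, north=0).
  D is 5 units northwest of E: delta (east=-5, north=+5); D at (east=-5, north=5).
  C is 4 units east of D: delta (east=+4, north=+0); C at (east=-1, north=5).
  B is 6 units east of C: delta (east=+6, north=+0); B at (east=5, north=5).
  A is 8 units northeast of B: delta (east=+8, north=+8); A at (east=13, north=13).
Therefore A relative to E: (east=13, north=13).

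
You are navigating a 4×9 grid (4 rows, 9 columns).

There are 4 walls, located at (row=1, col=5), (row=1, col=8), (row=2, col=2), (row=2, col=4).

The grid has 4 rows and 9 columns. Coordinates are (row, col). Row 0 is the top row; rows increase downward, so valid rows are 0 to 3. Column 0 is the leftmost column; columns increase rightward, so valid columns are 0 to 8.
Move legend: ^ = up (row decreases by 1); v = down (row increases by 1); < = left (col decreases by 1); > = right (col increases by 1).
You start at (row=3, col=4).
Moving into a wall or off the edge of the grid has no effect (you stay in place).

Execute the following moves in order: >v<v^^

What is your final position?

Answer: Final position: (row=3, col=4)

Derivation:
Start: (row=3, col=4)
  > (right): (row=3, col=4) -> (row=3, col=5)
  v (down): blocked, stay at (row=3, col=5)
  < (left): (row=3, col=5) -> (row=3, col=4)
  v (down): blocked, stay at (row=3, col=4)
  ^ (up): blocked, stay at (row=3, col=4)
  ^ (up): blocked, stay at (row=3, col=4)
Final: (row=3, col=4)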